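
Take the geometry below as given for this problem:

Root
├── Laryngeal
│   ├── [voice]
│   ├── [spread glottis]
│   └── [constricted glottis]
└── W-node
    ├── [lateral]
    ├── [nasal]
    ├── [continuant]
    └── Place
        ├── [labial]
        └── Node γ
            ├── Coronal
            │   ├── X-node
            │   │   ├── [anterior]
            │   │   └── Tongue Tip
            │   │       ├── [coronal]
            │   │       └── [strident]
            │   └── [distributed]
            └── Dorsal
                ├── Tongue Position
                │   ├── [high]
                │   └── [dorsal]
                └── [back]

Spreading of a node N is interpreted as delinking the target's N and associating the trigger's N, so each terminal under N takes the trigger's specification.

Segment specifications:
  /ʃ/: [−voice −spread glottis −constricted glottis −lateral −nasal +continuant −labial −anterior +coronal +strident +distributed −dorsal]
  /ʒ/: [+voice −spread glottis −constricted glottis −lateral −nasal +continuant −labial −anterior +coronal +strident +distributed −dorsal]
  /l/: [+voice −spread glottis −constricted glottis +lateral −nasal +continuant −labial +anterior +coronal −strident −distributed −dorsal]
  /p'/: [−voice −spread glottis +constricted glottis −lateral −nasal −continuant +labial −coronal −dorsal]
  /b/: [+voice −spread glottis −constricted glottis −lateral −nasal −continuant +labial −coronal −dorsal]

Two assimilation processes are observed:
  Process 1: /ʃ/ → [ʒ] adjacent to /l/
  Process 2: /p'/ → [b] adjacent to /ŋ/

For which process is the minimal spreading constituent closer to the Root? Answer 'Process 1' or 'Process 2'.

Process 1: the feature that changes is [voice]; the minimal node is [voice] (depth 2).
In Process 2, [voice], [constricted glottis] change, so the minimal spreading node is Laryngeal at depth 1.
Laryngeal (depth 1) sits above [voice] (depth 2), making Process 2 the one with the higher spreading node.

Process 2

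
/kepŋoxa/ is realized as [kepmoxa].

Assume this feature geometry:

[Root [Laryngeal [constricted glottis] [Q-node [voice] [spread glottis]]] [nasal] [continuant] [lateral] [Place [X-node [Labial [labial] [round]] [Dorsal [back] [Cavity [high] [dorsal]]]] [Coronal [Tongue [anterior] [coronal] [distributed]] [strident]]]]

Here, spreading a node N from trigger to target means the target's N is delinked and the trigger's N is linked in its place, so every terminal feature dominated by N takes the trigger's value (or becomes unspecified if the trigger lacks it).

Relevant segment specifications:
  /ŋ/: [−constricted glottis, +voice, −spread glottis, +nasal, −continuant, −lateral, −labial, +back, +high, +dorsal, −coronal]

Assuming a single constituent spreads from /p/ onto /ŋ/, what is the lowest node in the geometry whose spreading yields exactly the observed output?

X-node

/ŋ/ and [m] differ in [labial], [round], [dorsal], [high], [back]; every other specified feature is identical.
These terminals are all dominated by X-node, and no proper subconstituent of X-node covers them all; X-node is their lowest common ancestor.
If X-node spreads, every terminal under it takes /p/'s value, producing [m] as observed.
[nasal], [voice] stay as in /ŋ/ although /p/ differs there, so no node dominating them spread; among the remaining candidates X-node is the lowest that derives the output.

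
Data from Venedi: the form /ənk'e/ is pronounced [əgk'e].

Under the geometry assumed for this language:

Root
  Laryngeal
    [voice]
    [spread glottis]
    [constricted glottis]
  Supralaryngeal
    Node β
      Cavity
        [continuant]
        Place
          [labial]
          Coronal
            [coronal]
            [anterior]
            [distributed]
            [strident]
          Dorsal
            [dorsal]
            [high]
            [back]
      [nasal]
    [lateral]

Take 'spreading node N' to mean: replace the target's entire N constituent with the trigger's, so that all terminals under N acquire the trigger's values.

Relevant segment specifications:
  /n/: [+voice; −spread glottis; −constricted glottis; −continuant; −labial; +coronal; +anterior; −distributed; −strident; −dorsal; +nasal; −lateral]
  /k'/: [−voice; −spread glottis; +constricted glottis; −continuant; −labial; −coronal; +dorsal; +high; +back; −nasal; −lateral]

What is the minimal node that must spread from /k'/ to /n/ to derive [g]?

The alternation /n/ → [g] changes [nasal], [coronal], [anterior], [distributed], [strident], [dorsal], [high], [back] and nothing else.
The smallest constituent containing every changed terminal is Node β — each of its daughters lacks at least one of the affected features.
If Node β spreads, every terminal under it takes /k'/'s value, producing [g] as observed.
Features on which the two segments disagree outside Node β, such as [constricted glottis], [voice], are unchanged — nothing dominating them spread, and Node β is the minimal sufficient constituent.

Node β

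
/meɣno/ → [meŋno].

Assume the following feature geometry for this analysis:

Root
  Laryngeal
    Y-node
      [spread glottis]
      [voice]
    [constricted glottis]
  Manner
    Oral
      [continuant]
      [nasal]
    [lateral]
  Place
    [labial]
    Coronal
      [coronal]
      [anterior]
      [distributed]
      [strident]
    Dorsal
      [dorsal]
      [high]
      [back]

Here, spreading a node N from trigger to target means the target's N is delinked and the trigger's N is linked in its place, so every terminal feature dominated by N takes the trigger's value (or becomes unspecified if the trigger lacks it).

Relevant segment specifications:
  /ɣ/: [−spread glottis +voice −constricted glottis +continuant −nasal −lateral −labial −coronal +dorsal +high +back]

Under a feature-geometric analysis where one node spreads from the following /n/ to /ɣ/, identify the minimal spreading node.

Feature comparison: [nasal], [continuant] differ between /ɣ/ and [ŋ]; the remaining terminals match.
Tracing each changed feature up the tree, the paths first meet at Oral; any lower node misses at least one of them.
If Oral spreads, every terminal under it takes /n/'s value, producing [ŋ] as observed.
[dorsal], [coronal] stay as in /ɣ/ although /n/ differs there, so no node dominating them spread; among the remaining candidates Oral is the lowest that derives the output.

Oral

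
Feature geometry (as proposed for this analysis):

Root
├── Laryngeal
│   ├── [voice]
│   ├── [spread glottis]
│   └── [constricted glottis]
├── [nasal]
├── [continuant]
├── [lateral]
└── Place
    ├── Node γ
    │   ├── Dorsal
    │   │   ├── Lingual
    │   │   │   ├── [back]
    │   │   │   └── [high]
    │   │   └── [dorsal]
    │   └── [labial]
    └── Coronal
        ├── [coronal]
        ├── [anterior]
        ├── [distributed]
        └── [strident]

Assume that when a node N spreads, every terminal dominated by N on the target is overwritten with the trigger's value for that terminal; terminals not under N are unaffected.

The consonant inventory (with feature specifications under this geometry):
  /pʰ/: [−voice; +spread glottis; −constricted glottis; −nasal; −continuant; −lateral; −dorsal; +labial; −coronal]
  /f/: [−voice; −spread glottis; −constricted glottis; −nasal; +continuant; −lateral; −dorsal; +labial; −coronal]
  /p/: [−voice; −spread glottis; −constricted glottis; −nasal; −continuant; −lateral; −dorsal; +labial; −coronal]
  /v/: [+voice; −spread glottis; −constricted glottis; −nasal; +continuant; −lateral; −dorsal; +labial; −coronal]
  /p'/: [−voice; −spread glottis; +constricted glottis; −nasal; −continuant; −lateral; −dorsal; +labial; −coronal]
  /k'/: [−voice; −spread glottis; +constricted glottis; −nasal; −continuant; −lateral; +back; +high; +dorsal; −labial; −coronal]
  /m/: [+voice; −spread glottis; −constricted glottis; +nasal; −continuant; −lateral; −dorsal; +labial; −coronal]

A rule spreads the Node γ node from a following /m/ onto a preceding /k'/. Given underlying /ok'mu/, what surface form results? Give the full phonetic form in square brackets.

The Node γ node dominates the terminals [back], [high], [dorsal], [labial].
After delinking /k'/'s Node γ and linking /m/'s, the affected terminals become [−dorsal], [+labial]; [voice], [spread glottis], [constricted glottis], … (outside Node γ) are retained from /k'/.
This feature bundle is that of [p'], so /ok'mu/ surfaces as [op'mu].

[op'mu]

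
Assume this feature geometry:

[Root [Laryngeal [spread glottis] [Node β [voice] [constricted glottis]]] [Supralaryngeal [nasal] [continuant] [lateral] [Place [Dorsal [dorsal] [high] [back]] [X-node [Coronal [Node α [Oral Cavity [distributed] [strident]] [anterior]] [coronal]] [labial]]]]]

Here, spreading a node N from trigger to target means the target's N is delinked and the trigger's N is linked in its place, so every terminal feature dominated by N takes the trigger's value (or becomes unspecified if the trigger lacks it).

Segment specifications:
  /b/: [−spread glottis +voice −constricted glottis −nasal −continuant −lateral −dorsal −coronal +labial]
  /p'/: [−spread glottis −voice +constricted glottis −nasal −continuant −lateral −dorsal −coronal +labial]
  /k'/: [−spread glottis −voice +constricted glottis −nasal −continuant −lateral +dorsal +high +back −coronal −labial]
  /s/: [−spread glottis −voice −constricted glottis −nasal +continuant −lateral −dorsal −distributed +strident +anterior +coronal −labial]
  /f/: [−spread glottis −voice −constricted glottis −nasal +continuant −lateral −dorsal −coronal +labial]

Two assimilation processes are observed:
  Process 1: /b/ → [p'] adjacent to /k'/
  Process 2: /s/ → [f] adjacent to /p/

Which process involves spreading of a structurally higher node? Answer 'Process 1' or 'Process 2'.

In Process 1, [voice], [constricted glottis] change, so the minimal spreading node is Node β at depth 2.
In Process 2, [labial], [coronal], [anterior], [distributed], [strident] change, so the minimal spreading node is X-node at depth 3.
Node β (depth 2) sits above X-node (depth 3), making Process 1 the one with the higher spreading node.

Process 1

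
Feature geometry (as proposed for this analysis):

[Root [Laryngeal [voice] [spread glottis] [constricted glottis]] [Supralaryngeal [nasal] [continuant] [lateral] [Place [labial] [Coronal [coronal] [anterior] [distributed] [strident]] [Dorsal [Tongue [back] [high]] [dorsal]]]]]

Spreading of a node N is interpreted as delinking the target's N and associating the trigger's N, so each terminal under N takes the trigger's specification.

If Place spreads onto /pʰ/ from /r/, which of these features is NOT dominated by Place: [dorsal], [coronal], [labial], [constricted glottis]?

The terminals dominated by Place are [labial], [coronal], [anterior], [distributed], [strident], [back], [high], [dorsal].
[dorsal], [labial], [coronal] all lie under Place, so they are overwritten when Place spreads.
[constricted glottis] attaches under Laryngeal, not under Place, so /pʰ/ retains its own value for [constricted glottis].

[constricted glottis]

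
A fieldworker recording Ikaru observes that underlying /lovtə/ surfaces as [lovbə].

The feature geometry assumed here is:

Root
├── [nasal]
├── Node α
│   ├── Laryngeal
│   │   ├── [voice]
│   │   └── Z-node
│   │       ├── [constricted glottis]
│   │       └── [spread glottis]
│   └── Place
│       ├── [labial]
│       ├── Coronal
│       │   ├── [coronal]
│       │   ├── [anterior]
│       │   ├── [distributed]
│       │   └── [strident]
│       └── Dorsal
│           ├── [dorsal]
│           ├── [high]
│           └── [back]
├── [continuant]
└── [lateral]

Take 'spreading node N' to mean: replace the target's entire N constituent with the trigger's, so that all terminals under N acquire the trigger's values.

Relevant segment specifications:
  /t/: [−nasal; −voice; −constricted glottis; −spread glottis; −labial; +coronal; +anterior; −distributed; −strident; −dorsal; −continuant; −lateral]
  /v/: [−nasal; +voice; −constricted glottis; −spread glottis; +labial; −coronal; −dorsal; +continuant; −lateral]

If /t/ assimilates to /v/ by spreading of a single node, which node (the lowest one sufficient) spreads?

Node α

The alternation /t/ → [b] changes [voice], [labial], [coronal], [anterior], [distributed], [strident] and nothing else.
These terminals are all dominated by Node α, and no proper subconstituent of Node α covers them all; Node α is their lowest common ancestor.
Spreading Node α from /v/ overwrites each of those terminals with /v/'s values, yielding exactly [b].
[continuant] — on which /v/ differs from /t/ — is unchanged, so Root cannot have spread; the constituent is no larger than Node α.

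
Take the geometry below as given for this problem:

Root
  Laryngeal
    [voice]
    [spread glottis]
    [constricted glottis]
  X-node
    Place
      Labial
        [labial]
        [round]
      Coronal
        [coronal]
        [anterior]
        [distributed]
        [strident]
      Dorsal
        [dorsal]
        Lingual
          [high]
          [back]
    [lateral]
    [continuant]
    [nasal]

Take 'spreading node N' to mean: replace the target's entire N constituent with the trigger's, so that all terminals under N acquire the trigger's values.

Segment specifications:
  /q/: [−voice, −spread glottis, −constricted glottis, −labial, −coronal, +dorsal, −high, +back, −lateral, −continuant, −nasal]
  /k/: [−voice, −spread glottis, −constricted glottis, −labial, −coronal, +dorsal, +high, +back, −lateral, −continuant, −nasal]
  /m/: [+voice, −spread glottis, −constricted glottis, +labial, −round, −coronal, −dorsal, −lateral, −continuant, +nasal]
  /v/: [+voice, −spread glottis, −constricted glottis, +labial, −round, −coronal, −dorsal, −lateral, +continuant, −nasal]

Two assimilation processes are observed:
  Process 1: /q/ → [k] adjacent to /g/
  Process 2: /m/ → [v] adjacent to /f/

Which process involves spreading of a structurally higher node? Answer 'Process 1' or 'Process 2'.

In Process 1, [high] changes, so the minimal spreading node is [high] at depth 5.
Process 2 alters [nasal], [continuant]; the lowest common ancestor is X-node (depth 1 from Root).
Depth 1 < depth 5; Process 2 involves the structurally higher constituent X-node.

Process 2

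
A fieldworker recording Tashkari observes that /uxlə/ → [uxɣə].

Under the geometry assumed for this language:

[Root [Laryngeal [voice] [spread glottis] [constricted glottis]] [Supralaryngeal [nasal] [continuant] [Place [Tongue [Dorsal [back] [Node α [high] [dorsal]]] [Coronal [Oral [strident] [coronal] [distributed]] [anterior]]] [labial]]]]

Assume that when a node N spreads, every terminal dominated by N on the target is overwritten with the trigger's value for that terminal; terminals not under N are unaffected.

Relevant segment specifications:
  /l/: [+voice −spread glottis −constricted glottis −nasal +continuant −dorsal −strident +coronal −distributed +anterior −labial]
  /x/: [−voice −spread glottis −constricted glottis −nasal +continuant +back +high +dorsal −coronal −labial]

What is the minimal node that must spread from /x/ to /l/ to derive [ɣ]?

Feature comparison: [coronal], [anterior], [distributed], [strident], [dorsal], [high], [back] differ between /l/ and [ɣ]; the remaining terminals match.
These terminals are all dominated by Tongue, and no proper subconstituent of Tongue covers them all; Tongue is their lowest common ancestor.
If Tongue spreads, every terminal under it takes /x/'s value, producing [ɣ] as observed.
[voice] stays as in /l/ although /x/ differs there, so no node dominating it spread; among the remaining candidates Tongue is the lowest that derives the output.

Tongue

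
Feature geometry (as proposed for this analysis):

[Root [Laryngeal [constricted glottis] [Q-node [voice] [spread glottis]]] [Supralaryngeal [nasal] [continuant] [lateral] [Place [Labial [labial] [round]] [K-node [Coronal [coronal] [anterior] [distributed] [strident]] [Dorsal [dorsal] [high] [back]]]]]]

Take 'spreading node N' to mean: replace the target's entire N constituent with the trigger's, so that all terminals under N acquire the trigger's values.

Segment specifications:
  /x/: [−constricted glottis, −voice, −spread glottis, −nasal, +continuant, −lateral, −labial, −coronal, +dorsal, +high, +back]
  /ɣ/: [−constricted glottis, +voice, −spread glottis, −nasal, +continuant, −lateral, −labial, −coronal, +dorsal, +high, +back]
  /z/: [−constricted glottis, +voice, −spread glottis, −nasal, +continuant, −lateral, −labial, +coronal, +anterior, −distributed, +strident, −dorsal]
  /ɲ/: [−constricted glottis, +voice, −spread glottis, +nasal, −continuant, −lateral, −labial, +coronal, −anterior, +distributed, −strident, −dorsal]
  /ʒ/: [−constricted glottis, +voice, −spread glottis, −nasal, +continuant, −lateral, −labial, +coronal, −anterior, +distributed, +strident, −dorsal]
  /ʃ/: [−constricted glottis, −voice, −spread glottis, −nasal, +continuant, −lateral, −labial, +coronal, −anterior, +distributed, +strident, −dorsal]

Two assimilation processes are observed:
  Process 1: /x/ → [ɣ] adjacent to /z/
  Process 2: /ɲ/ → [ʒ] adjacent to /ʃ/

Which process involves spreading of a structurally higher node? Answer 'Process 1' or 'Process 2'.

In Process 1, [voice] changes, so the minimal spreading node is [voice] at depth 3.
Process 2 alters [nasal], [continuant], [strident]; the lowest common ancestor is Supralaryngeal (depth 1 from Root).
Supralaryngeal (depth 1) sits above [voice] (depth 3), making Process 2 the one with the higher spreading node.

Process 2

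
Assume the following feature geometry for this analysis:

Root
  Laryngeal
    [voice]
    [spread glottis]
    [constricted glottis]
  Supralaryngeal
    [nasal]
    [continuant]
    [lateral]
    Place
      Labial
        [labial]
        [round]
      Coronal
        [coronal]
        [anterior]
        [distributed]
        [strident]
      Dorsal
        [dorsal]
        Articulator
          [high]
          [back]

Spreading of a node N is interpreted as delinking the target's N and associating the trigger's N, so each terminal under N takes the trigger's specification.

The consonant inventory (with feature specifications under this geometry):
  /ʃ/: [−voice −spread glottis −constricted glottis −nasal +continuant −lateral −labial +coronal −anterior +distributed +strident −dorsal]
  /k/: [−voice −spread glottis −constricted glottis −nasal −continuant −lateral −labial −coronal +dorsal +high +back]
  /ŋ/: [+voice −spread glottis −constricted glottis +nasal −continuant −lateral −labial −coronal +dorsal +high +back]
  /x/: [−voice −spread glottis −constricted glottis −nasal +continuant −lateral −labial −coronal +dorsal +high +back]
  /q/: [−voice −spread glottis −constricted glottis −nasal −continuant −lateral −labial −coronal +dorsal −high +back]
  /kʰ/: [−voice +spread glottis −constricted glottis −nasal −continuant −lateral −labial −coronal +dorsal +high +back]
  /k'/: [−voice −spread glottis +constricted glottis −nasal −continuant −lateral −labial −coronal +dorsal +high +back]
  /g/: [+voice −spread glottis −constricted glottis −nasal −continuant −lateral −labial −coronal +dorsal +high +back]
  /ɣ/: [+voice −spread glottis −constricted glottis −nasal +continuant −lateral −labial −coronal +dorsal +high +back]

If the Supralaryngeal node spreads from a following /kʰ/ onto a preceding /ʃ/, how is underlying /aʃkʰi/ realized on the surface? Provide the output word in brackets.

The Supralaryngeal node dominates the terminals [nasal], [continuant], [lateral], [labial], [round], [coronal], [anterior], [distributed], [strident], [dorsal], [high], [back].
The target acquires /kʰ/'s values for everything under Supralaryngeal — [−nasal], [−continuant], [−lateral], [−labial], [−coronal], [+dorsal], [+high], [+back] — while keeping its own [voice], [spread glottis], [constricted glottis].
Among the inventory, only /k/ has exactly this specification, giving the surface form [akkʰi].

[akkʰi]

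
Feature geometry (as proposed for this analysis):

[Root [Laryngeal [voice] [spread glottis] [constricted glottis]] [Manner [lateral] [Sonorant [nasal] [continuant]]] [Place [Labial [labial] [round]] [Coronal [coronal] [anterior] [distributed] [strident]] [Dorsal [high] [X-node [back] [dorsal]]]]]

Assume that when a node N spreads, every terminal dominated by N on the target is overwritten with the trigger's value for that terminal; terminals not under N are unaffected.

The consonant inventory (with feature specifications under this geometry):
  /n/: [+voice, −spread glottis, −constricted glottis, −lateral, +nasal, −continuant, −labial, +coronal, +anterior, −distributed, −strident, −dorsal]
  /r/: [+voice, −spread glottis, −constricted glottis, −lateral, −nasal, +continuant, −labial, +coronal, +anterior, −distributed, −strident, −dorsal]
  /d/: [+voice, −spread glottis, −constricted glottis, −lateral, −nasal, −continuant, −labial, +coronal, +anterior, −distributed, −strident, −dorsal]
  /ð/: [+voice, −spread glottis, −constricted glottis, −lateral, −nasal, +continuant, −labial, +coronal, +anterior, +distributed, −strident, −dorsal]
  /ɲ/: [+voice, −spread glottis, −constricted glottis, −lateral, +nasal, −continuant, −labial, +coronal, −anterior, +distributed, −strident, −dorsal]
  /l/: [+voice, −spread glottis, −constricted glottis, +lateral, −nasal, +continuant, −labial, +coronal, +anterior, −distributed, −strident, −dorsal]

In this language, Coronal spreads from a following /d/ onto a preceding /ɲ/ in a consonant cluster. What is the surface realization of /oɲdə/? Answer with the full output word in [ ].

[ondə]

The Coronal node dominates the terminals [coronal], [anterior], [distributed], [strident].
The target acquires /d/'s values for everything under Coronal — [+coronal], [+anterior], [−distributed], [−strident] — while keeping its own [voice], [spread glottis], [constricted glottis], ….
This feature bundle is that of [n], so /oɲdə/ surfaces as [ondə].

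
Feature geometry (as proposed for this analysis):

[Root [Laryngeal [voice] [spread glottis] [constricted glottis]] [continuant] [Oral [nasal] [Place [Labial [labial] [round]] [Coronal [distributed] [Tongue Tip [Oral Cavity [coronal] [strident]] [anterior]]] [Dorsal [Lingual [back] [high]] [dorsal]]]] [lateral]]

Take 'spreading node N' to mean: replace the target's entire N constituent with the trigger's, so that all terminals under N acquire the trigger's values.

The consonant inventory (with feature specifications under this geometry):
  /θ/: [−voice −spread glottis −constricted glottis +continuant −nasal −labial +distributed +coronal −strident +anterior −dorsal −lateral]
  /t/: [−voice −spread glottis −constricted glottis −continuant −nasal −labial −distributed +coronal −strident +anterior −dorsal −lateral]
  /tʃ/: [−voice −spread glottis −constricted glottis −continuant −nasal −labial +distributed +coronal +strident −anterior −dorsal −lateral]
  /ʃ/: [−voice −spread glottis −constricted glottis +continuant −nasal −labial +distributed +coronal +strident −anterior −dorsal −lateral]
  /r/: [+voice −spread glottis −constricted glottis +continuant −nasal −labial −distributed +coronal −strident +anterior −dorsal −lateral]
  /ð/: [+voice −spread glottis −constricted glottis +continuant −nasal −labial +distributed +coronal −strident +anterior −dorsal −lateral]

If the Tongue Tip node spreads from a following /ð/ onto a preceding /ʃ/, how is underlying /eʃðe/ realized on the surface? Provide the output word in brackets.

[eθðe]

The Tongue Tip node dominates the terminals [coronal], [strident], [anterior].
Spreading Tongue Tip from /ð/ onto /ʃ/ replaces those values with /ð/'s: [+coronal], [−strident], [+anterior]. Features outside Tongue Tip ([voice], [spread glottis], [constricted glottis], …) stay as in /ʃ/.
Among the inventory, only /θ/ has exactly this specification, giving the surface form [eθðe].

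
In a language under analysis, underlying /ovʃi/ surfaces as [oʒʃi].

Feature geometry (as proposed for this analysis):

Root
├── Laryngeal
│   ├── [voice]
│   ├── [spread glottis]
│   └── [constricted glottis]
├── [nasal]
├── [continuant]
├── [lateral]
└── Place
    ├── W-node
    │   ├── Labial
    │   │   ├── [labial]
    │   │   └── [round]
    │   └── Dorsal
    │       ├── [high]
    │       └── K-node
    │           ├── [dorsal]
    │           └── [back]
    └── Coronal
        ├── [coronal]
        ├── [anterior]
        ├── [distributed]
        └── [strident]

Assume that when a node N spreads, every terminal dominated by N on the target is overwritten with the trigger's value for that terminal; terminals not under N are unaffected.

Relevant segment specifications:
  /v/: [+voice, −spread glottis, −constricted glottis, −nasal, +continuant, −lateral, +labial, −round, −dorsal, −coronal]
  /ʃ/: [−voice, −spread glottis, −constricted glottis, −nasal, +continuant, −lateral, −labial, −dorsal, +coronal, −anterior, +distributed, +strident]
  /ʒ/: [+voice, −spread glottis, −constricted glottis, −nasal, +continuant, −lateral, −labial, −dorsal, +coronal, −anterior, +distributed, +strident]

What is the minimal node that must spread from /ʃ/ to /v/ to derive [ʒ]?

Comparing /v/ with its surface form [ʒ], the features that change are [labial], [round], [coronal], [anterior], [distributed], [strident].
The smallest constituent containing every changed terminal is Place — each of its daughters lacks at least one of the affected features.
Spreading Place from /ʃ/ overwrites each of those terminals with /ʃ/'s values, yielding exactly [ʒ].
Had Root spread, [voice] would have taken /ʃ/'s value; it stays as in /v/, confirming the spreading constituent is exactly Place.

Place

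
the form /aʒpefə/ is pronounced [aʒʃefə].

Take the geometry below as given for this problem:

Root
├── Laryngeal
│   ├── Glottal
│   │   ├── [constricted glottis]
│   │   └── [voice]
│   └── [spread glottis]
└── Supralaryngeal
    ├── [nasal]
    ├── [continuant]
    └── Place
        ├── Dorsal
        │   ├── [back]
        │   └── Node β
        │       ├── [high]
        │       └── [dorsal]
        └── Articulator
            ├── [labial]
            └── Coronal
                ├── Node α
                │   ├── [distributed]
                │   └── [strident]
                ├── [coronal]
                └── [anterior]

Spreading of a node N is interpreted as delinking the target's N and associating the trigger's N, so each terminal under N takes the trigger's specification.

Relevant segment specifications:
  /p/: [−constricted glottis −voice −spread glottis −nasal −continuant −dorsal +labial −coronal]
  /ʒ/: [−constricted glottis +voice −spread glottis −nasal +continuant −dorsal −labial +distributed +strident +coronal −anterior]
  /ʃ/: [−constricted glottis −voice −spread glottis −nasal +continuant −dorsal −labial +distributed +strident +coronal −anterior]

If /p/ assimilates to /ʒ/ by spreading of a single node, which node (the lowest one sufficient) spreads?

Comparing /p/ with its surface form [ʃ], the features that change are [continuant], [labial], [coronal], [anterior], [distributed], [strident].
These terminals are all dominated by Supralaryngeal, and no proper subconstituent of Supralaryngeal covers them all; Supralaryngeal is their lowest common ancestor.
If Supralaryngeal spreads, every terminal under it takes /ʒ/'s value, producing [ʃ] as observed.
Since [voice] is preserved even though /ʒ/ disagrees there, no node above Supralaryngeal spread.

Supralaryngeal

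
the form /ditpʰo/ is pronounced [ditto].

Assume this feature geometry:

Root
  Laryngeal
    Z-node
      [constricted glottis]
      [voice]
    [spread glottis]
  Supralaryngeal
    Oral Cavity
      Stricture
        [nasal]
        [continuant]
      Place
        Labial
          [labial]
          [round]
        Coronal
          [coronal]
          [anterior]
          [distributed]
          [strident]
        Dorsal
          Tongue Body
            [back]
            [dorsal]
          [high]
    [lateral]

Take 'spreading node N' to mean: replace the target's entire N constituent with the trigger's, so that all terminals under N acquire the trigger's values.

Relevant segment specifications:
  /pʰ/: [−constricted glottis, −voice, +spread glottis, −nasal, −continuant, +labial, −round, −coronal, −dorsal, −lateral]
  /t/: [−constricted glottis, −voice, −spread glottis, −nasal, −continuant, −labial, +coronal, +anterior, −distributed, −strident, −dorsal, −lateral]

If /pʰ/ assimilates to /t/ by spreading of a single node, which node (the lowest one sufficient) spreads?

/pʰ/ and [t] differ in [spread glottis], [labial], [round], [coronal], [anterior], [distributed], [strident]; every other specified feature is identical.
These terminals are all dominated by Root, and no proper subconstituent of Root covers them all; Root is their lowest common ancestor.
Delinking /pʰ/'s Root and associating /t/'s Root gives precisely the feature bundle of [t].

Root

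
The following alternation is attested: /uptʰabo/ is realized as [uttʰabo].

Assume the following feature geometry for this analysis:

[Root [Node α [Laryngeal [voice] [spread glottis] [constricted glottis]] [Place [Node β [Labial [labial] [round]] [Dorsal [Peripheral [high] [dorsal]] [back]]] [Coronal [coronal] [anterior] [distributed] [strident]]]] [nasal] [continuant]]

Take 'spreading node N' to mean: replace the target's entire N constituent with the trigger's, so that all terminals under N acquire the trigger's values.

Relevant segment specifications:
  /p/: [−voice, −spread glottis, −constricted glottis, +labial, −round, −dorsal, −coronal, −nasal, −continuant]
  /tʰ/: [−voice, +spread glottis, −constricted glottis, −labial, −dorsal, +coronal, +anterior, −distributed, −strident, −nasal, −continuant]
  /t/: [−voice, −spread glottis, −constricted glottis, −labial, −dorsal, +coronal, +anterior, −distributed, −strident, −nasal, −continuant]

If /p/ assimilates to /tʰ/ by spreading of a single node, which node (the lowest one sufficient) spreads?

Feature comparison: [labial], [round], [coronal], [anterior], [distributed], [strident] differ between /p/ and [t]; the remaining terminals match.
Tracing each changed feature up the tree, the paths first meet at Place; any lower node misses at least one of them.
Spreading Place from /tʰ/ overwrites each of those terminals with /tʰ/'s values, yielding exactly [t].
Since [spread glottis] is preserved even though /tʰ/ disagrees there, no node above Place spread.

Place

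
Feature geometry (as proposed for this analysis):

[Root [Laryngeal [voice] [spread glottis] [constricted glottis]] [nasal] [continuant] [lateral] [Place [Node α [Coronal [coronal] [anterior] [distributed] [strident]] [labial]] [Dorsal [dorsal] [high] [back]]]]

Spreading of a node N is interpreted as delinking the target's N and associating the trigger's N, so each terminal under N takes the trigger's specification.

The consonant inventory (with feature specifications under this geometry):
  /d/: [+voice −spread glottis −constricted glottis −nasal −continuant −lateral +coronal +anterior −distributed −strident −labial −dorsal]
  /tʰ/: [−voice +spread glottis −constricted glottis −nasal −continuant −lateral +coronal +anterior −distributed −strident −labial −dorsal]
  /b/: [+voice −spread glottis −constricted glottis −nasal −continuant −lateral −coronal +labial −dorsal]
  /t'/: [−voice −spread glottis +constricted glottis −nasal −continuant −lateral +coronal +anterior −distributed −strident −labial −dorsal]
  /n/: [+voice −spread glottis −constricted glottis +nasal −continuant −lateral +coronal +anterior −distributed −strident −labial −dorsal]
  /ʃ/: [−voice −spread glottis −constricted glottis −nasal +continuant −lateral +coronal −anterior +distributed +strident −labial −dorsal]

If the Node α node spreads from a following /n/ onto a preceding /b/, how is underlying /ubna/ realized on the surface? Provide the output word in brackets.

Terminals under Node α in this geometry: [coronal], [anterior], [distributed], [strident], [labial].
The target acquires /n/'s values for everything under Node α — [+coronal], [+anterior], [−distributed], [−strident], [−labial] — while keeping its own [voice], [spread glottis], [constricted glottis], ….
This feature bundle is that of [d], so /ubna/ surfaces as [udna].

[udna]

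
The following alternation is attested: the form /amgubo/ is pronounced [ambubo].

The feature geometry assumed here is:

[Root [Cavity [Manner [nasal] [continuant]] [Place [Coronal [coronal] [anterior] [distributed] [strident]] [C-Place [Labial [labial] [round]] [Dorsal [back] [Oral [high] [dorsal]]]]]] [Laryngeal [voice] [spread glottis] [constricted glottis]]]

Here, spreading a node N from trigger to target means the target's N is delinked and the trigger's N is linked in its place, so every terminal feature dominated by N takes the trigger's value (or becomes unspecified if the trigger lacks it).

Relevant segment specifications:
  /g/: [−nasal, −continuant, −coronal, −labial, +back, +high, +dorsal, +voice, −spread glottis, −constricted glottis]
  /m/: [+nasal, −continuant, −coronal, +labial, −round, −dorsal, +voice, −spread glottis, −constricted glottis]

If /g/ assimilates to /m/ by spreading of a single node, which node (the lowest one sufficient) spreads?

Comparing /g/ with its surface form [b], the features that change are [labial], [round], [dorsal], [high], [back].
Tracing each changed feature up the tree, the paths first meet at C-Place; any lower node misses at least one of them.
Spreading C-Place from /m/ overwrites each of those terminals with /m/'s values, yielding exactly [b].
[nasal], a feature on which the two segments disagree outside C-Place, is unchanged — nothing dominating it spread, and C-Place is the minimal sufficient constituent.

C-Place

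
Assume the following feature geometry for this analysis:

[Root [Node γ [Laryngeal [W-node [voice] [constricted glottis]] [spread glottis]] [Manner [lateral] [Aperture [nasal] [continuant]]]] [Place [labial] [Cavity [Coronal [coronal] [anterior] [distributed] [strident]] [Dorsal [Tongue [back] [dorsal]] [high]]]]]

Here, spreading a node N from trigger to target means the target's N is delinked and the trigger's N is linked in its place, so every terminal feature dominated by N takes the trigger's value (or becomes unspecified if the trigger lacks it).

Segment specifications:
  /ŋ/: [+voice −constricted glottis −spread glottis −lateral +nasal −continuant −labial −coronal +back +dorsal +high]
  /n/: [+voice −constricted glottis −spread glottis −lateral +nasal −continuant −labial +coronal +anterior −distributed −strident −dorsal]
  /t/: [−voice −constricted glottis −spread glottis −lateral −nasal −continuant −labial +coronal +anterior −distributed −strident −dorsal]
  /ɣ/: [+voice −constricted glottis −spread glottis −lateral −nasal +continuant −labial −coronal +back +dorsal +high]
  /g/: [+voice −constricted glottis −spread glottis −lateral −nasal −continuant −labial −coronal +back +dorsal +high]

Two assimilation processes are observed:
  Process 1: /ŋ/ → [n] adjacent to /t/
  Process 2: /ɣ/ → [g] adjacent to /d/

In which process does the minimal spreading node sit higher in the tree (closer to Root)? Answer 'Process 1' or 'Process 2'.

Process 1

Process 1 alters [coronal], [anterior], [distributed], [strident], [dorsal], [high], [back]; the lowest common ancestor is Cavity (depth 2 from Root).
Process 2: the feature that changes is [continuant]; the minimal node is [continuant] (depth 4).
Cavity is closer to Root than [continuant], so Process 1 spreads the higher node.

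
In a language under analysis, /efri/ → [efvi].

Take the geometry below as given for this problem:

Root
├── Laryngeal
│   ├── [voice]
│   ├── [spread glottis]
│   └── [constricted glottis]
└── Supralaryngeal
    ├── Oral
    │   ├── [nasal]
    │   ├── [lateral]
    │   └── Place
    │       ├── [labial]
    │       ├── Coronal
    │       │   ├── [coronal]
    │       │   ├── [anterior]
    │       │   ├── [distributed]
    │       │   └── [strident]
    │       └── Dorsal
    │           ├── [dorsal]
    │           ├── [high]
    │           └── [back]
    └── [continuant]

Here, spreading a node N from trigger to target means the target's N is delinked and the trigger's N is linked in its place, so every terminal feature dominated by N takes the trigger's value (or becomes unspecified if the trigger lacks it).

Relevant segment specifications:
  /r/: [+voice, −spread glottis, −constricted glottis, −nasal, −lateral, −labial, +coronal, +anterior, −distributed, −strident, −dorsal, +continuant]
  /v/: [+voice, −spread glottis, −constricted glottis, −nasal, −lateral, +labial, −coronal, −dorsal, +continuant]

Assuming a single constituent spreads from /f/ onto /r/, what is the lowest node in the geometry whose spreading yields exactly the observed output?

Feature comparison: [labial], [coronal], [anterior], [distributed], [strident] differ between /r/ and [v]; the remaining terminals match.
These terminals are all dominated by Place, and no proper subconstituent of Place covers them all; Place is their lowest common ancestor.
Delinking /r/'s Place and associating /f/'s Place gives precisely the feature bundle of [v].
[voice] stays as in /r/ although /f/ differs there, so no node dominating it spread; among the remaining candidates Place is the lowest that derives the output.

Place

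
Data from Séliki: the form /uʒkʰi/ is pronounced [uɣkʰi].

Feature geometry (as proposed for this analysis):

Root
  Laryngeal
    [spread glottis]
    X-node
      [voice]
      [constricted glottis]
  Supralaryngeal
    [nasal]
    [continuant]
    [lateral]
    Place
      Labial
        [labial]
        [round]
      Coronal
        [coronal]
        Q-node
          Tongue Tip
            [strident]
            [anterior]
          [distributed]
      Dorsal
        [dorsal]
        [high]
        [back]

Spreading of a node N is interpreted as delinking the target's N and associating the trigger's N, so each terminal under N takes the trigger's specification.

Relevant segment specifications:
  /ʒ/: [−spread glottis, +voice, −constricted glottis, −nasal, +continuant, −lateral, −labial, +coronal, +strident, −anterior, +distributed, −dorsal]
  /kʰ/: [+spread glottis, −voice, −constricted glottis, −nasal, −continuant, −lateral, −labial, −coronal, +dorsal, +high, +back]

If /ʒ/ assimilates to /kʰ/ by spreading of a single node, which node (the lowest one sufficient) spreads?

Feature comparison: [coronal], [anterior], [distributed], [strident], [dorsal], [high], [back] differ between /ʒ/ and [ɣ]; the remaining terminals match.
In this geometry the lowest node dominating all of them is Place: every daughter of Place dominates only a proper subset, so no lower node suffices.
If Place spreads, every terminal under it takes /kʰ/'s value, producing [ɣ] as observed.
[continuant] — on which /kʰ/ differs from /ʒ/ — is unchanged, so neither Supralaryngeal nor anything higher can have spread; the constituent is no larger than Place.

Place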